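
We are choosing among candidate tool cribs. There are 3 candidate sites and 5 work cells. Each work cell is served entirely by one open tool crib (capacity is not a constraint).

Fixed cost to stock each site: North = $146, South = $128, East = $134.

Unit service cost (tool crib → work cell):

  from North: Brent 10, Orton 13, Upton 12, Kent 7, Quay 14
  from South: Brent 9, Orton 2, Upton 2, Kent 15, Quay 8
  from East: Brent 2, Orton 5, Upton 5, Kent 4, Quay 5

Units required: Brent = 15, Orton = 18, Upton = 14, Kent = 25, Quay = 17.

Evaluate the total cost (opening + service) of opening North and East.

Total cost: 655

Each work cell is assigned to its cheapest site among the open ones.
{North, East}: Brent→East 2·15=30, Orton→East 5·18=90, Upton→East 5·14=70, Kent→East 4·25=100, Quay→East 5·17=85. Service 375; fixed 280; total 655.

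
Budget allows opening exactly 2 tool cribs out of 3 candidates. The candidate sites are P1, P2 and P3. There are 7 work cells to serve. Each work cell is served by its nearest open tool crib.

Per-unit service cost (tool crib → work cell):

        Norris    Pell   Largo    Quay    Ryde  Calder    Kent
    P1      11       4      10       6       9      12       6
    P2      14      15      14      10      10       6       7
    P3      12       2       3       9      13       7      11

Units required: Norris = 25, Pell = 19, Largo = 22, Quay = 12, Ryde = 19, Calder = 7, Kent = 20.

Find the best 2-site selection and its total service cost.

Choose P1 and P3; total service cost 791.

With exactly 2 open, each work cell uses its cheapest among the chosen.
{P1, P3}: Norris→P1 11·25=275, Pell→P3 2·19=38, Largo→P3 3·22=66, Quay→P1 6·12=72, Ryde→P1 9·19=171, Calder→P3 7·7=49, Kent→P1 6·20=120. Service cost 791.
{P2, P3}: service cost 884
{P1, P2}: service cost 976
Among all 3 size-2 choices, {P1, P3} is lowest.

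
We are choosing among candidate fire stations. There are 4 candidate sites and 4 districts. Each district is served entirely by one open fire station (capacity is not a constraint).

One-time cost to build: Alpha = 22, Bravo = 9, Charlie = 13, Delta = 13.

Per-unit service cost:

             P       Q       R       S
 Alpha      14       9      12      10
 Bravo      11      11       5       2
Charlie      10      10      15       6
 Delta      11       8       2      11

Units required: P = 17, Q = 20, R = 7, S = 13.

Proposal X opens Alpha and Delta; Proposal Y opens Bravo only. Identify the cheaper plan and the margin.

Proposal Y is cheaper by 49.

Proposal X: {Alpha, Delta}: P→Delta 11·17=187, Q→Delta 8·20=160, R→Delta 2·7=14, S→Alpha 10·13=130. Service 491; fixed 35; total 526.
Proposal Y: {Bravo}: P→Bravo 11·17=187, Q→Bravo 11·20=220, R→Bravo 5·7=35, S→Bravo 2·13=26. Service 468; fixed 9; total 477.
Difference: |526 − 477| = 49.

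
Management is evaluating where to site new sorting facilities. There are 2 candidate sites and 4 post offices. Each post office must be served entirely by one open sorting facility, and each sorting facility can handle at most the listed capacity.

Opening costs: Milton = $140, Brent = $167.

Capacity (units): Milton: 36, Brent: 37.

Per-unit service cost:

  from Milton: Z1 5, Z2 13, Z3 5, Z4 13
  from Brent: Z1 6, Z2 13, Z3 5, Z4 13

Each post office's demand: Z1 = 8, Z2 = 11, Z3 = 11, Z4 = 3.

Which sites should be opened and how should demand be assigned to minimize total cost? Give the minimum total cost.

Minimum total cost: 417

Open {Milton}: Z1→Milton 5·8=40, Z2→Milton 13·11=143, Z3→Milton 5·11=55, Z4→Milton 13·3=39.
Loads: Milton carries 33/36. Service 277; fixed 140; total 417.
Next best feasible plan costs 452.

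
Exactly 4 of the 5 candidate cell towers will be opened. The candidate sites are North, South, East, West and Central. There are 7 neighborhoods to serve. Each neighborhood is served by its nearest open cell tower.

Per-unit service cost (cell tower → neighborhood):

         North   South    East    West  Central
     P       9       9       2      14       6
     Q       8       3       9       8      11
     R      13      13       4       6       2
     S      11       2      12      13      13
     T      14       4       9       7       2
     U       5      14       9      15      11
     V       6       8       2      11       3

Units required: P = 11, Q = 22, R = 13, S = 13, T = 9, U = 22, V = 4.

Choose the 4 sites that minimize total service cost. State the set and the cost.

With exactly 4 open, each neighborhood uses its cheapest among the chosen.
{North, South, East, Central}: P→East 2·11=22, Q→South 3·22=66, R→Central 2·13=26, S→South 2·13=26, T→Central 2·9=18, U→North 5·22=110, V→East 2·4=8. Service cost 276.
{North, South, East, West}: service cost 320
{North, South, West, Central}: service cost 324
Among all 5 size-4 choices, {North, South, East, Central} is lowest.

Choose North, South, East and Central; total service cost 276.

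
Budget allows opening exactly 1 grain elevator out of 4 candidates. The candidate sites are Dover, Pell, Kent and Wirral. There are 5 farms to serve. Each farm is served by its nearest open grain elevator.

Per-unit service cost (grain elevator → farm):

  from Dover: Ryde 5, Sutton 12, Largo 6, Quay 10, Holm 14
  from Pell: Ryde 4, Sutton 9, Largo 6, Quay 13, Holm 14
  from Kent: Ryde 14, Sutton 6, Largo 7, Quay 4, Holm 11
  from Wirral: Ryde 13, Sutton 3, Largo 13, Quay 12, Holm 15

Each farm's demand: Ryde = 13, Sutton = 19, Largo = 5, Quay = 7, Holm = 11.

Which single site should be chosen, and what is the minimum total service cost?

Choose Kent only; total service cost 480.

With exactly 1 open, each farm uses its cheapest among the chosen.
{Kent}: Ryde→Kent 14·13=182, Sutton→Kent 6·19=114, Largo→Kent 7·5=35, Quay→Kent 4·7=28, Holm→Kent 11·11=121. Service cost 480.
{Pell}: service cost 498
{Wirral}: service cost 540
Among all 4 size-1 choices, {Kent} is lowest.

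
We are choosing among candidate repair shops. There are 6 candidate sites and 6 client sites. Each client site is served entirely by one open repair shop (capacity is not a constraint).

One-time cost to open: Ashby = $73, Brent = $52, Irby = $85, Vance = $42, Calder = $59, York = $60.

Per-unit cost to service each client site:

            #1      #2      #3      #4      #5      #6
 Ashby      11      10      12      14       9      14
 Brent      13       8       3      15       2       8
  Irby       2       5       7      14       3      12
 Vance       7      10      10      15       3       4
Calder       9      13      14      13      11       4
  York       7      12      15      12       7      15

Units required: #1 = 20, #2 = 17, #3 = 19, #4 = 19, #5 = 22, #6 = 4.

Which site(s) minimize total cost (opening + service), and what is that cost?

Open Brent and Irby; minimum total cost 661.

For any fixed open set, each client site goes to its cheapest open site; total = fixed + service.
{Brent, Irby}: #1→Irby 2·20=40, #2→Irby 5·17=85, #3→Brent 3·19=57, #4→Irby 14·19=266, #5→Brent 2·22=44, #6→Brent 8·4=32. Service 524; fixed 137; total 661.
{Brent, Irby, York}: #1→Irby 2·20=40, #2→Irby 5·17=85, #3→Brent 3·19=57, #4→York 12·19=228, #5→Brent 2·22=44, #6→Brent 8·4=32. Service 486; fixed 197; total 683.
{Brent, Irby, Calder}: service 489 + fixed 196 = 685
{Ashby, Brent, Irby, Vance, Calder, York}: service 470 + fixed 371 = 841
No other subset beats 661.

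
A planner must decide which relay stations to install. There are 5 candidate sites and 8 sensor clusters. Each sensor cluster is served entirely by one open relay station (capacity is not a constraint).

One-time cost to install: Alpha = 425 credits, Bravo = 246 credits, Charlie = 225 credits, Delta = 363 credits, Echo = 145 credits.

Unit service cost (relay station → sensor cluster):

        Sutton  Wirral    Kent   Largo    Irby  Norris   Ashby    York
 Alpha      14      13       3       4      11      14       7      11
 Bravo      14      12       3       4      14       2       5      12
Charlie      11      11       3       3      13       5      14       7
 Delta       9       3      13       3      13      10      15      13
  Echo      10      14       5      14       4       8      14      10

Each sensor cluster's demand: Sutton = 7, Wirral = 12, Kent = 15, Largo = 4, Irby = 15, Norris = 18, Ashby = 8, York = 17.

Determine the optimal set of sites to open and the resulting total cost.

Open Bravo and Echo; minimum total cost 972.

For any fixed open set, each sensor cluster goes to its cheapest open site; total = fixed + service.
{Bravo, Echo}: Sutton→Echo 10·7=70, Wirral→Bravo 12·12=144, Kent→Bravo 3·15=45, Largo→Bravo 4·4=16, Irby→Echo 4·15=60, Norris→Bravo 2·18=36, Ashby→Bravo 5·8=40, York→Echo 10·17=170. Service 581; fixed 391; total 972.
{Echo}: service 855 + fixed 145 = 1000
{Charlie}: service 782 + fixed 225 = 1007
{Alpha, Bravo, Charlie, Delta, Echo}: Sutton→Delta 9·7=63, Wirral→Delta 3·12=36, Kent→Alpha 3·15=45, Largo→Charlie 3·4=12, Irby→Echo 4·15=60, Norris→Bravo 2·18=36, Ashby→Bravo 5·8=40, York→Charlie 7·17=119. Service 411; fixed 1404; total 1815.
No other subset beats 972.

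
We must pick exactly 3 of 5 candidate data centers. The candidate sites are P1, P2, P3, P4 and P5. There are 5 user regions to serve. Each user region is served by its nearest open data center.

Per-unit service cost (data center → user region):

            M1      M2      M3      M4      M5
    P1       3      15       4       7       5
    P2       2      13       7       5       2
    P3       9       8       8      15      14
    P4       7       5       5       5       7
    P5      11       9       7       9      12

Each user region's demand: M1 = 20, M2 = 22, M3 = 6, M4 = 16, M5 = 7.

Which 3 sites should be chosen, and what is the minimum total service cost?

With exactly 3 open, each user region uses its cheapest among the chosen.
{P1, P2, P4}: M1→P2 2·20=40, M2→P4 5·22=110, M3→P1 4·6=24, M4→P2 5·16=80, M5→P2 2·7=14. Service cost 268.
{P2, P3, P4}: service cost 274
{P2, P4, P5}: service cost 274
Among all 10 size-3 choices, {P1, P2, P4} is lowest.

Choose P1, P2 and P4; total service cost 268.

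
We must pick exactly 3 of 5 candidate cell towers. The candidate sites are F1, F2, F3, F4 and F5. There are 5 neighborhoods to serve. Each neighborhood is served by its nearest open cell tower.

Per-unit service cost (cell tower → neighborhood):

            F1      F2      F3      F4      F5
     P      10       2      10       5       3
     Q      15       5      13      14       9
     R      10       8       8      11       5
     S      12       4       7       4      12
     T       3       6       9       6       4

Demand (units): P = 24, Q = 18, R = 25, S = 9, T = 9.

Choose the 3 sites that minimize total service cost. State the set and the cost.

Choose F1, F2 and F5; total service cost 326.

With exactly 3 open, each neighborhood uses its cheapest among the chosen.
{F1, F2, F5}: P→F2 2·24=48, Q→F2 5·18=90, R→F5 5·25=125, S→F2 4·9=36, T→F1 3·9=27. Service cost 326.
{F2, F3, F5}: service cost 335
{F2, F4, F5}: service cost 335
Among all 10 size-3 choices, {F1, F2, F5} is lowest.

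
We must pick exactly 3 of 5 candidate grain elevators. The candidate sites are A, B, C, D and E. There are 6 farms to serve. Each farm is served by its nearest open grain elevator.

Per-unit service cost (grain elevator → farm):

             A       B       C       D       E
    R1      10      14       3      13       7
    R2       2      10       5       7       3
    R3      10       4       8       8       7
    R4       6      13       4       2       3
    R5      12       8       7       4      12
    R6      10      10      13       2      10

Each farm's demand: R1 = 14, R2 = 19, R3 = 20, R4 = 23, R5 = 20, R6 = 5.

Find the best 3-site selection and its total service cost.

With exactly 3 open, each farm uses its cheapest among the chosen.
{B, C, D}: R1→C 3·14=42, R2→C 5·19=95, R3→B 4·20=80, R4→D 2·23=46, R5→D 4·20=80, R6→D 2·5=10. Service cost 353.
{B, D, E}: service cost 371
{C, D, E}: service cost 375
Among all 10 size-3 choices, {B, C, D} is lowest.

Choose B, C and D; total service cost 353.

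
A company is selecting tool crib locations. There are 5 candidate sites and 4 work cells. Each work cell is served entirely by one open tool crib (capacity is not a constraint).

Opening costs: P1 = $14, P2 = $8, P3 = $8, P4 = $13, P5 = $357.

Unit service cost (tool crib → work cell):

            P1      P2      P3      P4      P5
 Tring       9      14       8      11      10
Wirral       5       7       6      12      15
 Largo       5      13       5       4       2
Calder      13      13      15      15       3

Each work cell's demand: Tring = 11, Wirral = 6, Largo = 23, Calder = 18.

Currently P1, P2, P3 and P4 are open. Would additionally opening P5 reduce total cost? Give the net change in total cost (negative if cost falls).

Current service cost with {P1, P2, P3, P4}: 444.
Adding P5: each work cell re-picks its cheapest; new service cost 218, saving 226.
Extra fixed cost: 357. Net change = 357 − 226 = 131.
(Totals: 487 → 618.)

No — net change +131 (cost rises by 131).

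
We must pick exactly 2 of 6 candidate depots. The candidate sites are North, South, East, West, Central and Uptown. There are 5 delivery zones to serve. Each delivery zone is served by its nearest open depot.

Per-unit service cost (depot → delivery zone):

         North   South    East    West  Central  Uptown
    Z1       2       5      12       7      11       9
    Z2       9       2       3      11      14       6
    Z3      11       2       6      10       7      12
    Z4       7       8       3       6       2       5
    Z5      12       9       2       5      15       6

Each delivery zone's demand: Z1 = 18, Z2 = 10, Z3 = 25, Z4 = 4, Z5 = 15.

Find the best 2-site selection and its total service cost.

Choose South and East; total service cost 202.

With exactly 2 open, each delivery zone uses its cheapest among the chosen.
{South, East}: Z1→South 5·18=90, Z2→South 2·10=20, Z3→South 2·25=50, Z4→East 3·4=12, Z5→East 2·15=30. Service cost 202.
{North, East}: service cost 258
{South, West}: service cost 259
Among all 15 size-2 choices, {South, East} is lowest.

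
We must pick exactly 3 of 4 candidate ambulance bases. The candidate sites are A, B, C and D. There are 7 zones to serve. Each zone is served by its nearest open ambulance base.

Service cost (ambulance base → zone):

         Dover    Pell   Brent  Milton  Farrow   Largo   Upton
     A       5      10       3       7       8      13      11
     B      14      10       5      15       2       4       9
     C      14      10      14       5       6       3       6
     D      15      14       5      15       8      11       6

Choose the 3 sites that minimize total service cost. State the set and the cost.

Choose A, B and C; total service cost 34.

With exactly 3 open, each zone uses its cheapest among the chosen.
{A, B, C}: Dover→A 5, Pell→A 10, Brent→A 3, Milton→C 5, Farrow→B 2, Largo→C 3, Upton→C 6. Service cost 34.
{A, B, D}: service cost 37
{A, C, D}: service cost 38
Among all 4 size-3 choices, {A, B, C} is lowest.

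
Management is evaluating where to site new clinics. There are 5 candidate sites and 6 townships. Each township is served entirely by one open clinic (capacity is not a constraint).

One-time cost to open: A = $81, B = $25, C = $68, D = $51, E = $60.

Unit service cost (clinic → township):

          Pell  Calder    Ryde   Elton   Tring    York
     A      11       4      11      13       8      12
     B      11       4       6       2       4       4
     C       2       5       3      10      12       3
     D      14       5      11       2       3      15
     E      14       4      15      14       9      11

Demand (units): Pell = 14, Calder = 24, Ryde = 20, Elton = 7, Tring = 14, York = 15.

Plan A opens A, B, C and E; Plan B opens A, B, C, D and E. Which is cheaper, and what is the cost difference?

Plan A is cheaper by 37.

Plan A: {A, B, C, E}: Pell→C 2·14=28, Calder→A 4·24=96, Ryde→C 3·20=60, Elton→B 2·7=14, Tring→B 4·14=56, York→C 3·15=45. Service 299; fixed 234; total 533.
Plan B: {A, B, C, D, E}: Pell→C 2·14=28, Calder→A 4·24=96, Ryde→C 3·20=60, Elton→B 2·7=14, Tring→D 3·14=42, York→C 3·15=45. Service 285; fixed 285; total 570.
Difference: |533 − 570| = 37.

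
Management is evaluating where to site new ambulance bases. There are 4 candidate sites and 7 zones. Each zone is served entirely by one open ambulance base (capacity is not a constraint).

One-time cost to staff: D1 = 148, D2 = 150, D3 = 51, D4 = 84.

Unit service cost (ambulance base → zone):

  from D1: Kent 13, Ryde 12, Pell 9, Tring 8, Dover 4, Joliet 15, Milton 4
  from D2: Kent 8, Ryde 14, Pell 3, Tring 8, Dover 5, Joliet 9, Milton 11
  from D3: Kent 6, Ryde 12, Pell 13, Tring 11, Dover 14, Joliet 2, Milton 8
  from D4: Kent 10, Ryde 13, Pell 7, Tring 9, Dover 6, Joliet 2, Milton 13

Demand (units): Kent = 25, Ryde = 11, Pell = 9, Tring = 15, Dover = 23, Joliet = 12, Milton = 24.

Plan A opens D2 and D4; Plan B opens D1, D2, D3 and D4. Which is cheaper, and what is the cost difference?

Plan B is cheaper by 53.

Plan A: {D2, D4}: Kent→D2 8·25=200, Ryde→D4 13·11=143, Pell→D2 3·9=27, Tring→D2 8·15=120, Dover→D2 5·23=115, Joliet→D4 2·12=24, Milton→D2 11·24=264. Service 893; fixed 234; total 1127.
Plan B: {D1, D2, D3, D4}: Kent→D3 6·25=150, Ryde→D1 12·11=132, Pell→D2 3·9=27, Tring→D1 8·15=120, Dover→D1 4·23=92, Joliet→D3 2·12=24, Milton→D1 4·24=96. Service 641; fixed 433; total 1074.
Difference: |1127 − 1074| = 53.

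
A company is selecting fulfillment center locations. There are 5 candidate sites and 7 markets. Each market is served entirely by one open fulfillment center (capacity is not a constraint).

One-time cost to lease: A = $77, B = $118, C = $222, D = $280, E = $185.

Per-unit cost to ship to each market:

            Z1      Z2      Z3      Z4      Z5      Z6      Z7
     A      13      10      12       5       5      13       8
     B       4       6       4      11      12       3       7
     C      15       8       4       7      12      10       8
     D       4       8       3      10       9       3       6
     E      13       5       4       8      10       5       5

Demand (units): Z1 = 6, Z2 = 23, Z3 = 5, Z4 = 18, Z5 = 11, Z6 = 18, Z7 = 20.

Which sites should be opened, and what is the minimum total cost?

Open A and B; minimum total cost 716.

For any fixed open set, each market goes to its cheapest open site; total = fixed + service.
{A, B}: Z1→B 4·6=24, Z2→B 6·23=138, Z3→B 4·5=20, Z4→A 5·18=90, Z5→A 5·11=55, Z6→B 3·18=54, Z7→B 7·20=140. Service 521; fixed 195; total 716.
{A, E}: Z1→A 13·6=78, Z2→E 5·23=115, Z3→E 4·5=20, Z4→A 5·18=90, Z5→A 5·11=55, Z6→E 5·18=90, Z7→E 5·20=100. Service 548; fixed 262; total 810.
{B}: Z1→B 4·6=24, Z2→B 6·23=138, Z3→B 4·5=20, Z4→B 11·18=198, Z5→B 12·11=132, Z6→B 3·18=54, Z7→B 7·20=140. Service 706; fixed 118; total 824.
{A, B, C, D, E}: Z1→B 4·6=24, Z2→E 5·23=115, Z3→D 3·5=15, Z4→A 5·18=90, Z5→A 5·11=55, Z6→B 3·18=54, Z7→E 5·20=100. Service 453; fixed 882; total 1335.
No other subset beats 716.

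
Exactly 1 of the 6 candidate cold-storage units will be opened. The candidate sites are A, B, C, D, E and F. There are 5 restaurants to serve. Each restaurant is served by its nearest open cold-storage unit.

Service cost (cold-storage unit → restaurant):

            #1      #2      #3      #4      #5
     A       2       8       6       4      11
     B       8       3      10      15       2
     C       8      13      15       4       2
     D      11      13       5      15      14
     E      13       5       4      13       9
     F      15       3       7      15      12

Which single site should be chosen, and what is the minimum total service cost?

With exactly 1 open, each restaurant uses its cheapest among the chosen.
{A}: #1→A 2, #2→A 8, #3→A 6, #4→A 4, #5→A 11. Service cost 31.
{B}: service cost 38
{C}: service cost 42
Among all 6 size-1 choices, {A} is lowest.

Choose A only; total service cost 31.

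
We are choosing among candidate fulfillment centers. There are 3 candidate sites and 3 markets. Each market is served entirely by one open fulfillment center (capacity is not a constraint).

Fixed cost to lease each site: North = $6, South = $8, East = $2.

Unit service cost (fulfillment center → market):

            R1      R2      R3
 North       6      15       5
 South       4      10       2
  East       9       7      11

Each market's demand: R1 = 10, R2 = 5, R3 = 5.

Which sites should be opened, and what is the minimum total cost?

Open South and East; minimum total cost 95.

For any fixed open set, each market goes to its cheapest open site; total = fixed + service.
{South, East}: R1→South 4·10=40, R2→East 7·5=35, R3→South 2·5=10. Service 85; fixed 10; total 95.
{North, South, East}: R1→South 4·10=40, R2→East 7·5=35, R3→South 2·5=10. Service 85; fixed 16; total 101.
{South}: service 100 + fixed 8 = 108
{East}: service 180 + fixed 2 = 182
No other subset beats 95.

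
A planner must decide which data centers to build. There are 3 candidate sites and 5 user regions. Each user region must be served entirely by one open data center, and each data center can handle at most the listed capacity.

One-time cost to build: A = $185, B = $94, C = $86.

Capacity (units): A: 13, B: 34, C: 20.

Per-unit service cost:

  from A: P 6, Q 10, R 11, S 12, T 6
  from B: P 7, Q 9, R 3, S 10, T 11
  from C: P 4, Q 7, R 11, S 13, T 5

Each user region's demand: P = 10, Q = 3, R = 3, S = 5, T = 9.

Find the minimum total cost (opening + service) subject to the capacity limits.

Minimum total cost: 349

Open {B}: P→B 7·10=70, Q→B 9·3=27, R→B 3·3=9, S→B 10·5=50, T→B 11·9=99.
Loads: B carries 30/34. Service 255; fixed 94; total 349.
Next best feasible plan costs 351.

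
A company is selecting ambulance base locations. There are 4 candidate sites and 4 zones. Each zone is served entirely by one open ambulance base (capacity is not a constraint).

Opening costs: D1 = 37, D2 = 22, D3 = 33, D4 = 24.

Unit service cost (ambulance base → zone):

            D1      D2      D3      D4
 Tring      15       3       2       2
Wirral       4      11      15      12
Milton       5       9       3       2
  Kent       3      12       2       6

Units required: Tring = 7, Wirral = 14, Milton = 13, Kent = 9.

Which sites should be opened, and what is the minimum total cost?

For any fixed open set, each zone goes to its cheapest open site; total = fixed + service.
{D1, D4}: Tring→D4 2·7=14, Wirral→D1 4·14=56, Milton→D4 2·13=26, Kent→D1 3·9=27. Service 123; fixed 61; total 184.
{D1, D3}: Tring→D3 2·7=14, Wirral→D1 4·14=56, Milton→D3 3·13=39, Kent→D3 2·9=18. Service 127; fixed 70; total 197.
{D1, D2, D4}: service 123 + fixed 83 = 206
{D1, D2, D3, D4}: service 114 + fixed 116 = 230
No other subset beats 184.

Open D1 and D4; minimum total cost 184.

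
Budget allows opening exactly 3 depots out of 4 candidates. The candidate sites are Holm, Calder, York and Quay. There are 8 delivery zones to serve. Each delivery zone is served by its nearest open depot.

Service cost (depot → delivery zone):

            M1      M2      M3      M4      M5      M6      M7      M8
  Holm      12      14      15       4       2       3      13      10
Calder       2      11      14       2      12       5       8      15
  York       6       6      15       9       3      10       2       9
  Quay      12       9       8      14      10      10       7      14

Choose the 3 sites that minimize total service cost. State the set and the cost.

With exactly 3 open, each delivery zone uses its cheapest among the chosen.
{Calder, York, Quay}: M1→Calder 2, M2→York 6, M3→Quay 8, M4→Calder 2, M5→York 3, M6→Calder 5, M7→York 2, M8→York 9. Service cost 37.
{Holm, Calder, York}: service cost 40
{Holm, York, Quay}: service cost 40
Among all 4 size-3 choices, {Calder, York, Quay} is lowest.

Choose Calder, York and Quay; total service cost 37.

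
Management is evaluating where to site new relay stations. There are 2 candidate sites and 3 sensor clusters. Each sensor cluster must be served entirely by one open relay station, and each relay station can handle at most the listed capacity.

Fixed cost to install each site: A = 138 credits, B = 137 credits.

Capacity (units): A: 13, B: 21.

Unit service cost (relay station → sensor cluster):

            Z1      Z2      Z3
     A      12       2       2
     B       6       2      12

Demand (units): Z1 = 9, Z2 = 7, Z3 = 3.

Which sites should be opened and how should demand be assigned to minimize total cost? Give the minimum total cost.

Minimum total cost: 241

Open {B}: Z1→B 6·9=54, Z2→B 2·7=14, Z3→B 12·3=36.
Loads: B carries 19/21. Service 104; fixed 137; total 241.
Next best feasible plan costs 349.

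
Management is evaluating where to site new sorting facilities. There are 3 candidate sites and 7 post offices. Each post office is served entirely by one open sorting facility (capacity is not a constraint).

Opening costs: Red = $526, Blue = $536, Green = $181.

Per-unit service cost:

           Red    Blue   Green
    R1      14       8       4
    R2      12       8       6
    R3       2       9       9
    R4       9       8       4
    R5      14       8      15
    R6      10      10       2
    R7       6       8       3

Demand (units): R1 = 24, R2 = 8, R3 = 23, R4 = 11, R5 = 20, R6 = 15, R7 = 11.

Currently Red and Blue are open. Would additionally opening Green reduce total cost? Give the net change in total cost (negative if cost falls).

Yes — net change −128 (cost falls by 128).

Current service cost with {Red, Blue}: 766.
Adding Green: each post office re-picks its cheapest; new service cost 457, saving 309.
Extra fixed cost: 181. Net change = 181 − 309 = -128.
(Totals: 1828 → 1700.)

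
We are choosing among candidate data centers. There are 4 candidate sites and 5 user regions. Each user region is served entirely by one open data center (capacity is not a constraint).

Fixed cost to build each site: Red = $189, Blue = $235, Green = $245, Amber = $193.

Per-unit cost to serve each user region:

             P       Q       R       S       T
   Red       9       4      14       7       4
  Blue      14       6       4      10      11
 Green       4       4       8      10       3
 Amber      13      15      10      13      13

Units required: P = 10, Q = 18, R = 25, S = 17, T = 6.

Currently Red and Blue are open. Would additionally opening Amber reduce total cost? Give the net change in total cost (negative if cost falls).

No — net change +193 (cost rises by 193).

Current service cost with {Red, Blue}: 405.
Adding Amber: each user region re-picks its cheapest; new service cost 405, saving 0.
Extra fixed cost: 193. Net change = 193 − 0 = 193.
(Totals: 829 → 1022.)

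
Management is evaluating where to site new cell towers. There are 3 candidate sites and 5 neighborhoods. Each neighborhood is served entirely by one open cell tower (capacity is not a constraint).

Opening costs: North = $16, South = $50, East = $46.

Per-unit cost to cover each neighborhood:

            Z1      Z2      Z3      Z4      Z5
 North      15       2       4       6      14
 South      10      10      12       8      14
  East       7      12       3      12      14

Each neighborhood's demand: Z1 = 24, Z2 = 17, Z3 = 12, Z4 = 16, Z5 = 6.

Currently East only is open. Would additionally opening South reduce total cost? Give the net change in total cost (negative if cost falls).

Yes — net change −48 (cost falls by 48).

Current service cost with {East}: 684.
Adding South: each neighborhood re-picks its cheapest; new service cost 586, saving 98.
Extra fixed cost: 50. Net change = 50 − 98 = -48.
(Totals: 730 → 682.)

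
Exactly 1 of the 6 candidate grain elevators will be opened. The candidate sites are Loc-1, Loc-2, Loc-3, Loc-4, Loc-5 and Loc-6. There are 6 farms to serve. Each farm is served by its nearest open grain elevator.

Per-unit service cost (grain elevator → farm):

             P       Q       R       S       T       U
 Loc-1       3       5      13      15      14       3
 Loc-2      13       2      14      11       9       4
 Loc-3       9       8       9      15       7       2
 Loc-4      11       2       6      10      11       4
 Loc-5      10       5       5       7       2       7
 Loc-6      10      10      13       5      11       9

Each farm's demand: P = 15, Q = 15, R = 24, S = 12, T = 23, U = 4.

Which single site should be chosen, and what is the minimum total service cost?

With exactly 1 open, each farm uses its cheapest among the chosen.
{Loc-5}: P→Loc-5 10·15=150, Q→Loc-5 5·15=75, R→Loc-5 5·24=120, S→Loc-5 7·12=84, T→Loc-5 2·23=46, U→Loc-5 7·4=28. Service cost 503.
{Loc-4}: service cost 728
{Loc-3}: service cost 820
Among all 6 size-1 choices, {Loc-5} is lowest.

Choose Loc-5 only; total service cost 503.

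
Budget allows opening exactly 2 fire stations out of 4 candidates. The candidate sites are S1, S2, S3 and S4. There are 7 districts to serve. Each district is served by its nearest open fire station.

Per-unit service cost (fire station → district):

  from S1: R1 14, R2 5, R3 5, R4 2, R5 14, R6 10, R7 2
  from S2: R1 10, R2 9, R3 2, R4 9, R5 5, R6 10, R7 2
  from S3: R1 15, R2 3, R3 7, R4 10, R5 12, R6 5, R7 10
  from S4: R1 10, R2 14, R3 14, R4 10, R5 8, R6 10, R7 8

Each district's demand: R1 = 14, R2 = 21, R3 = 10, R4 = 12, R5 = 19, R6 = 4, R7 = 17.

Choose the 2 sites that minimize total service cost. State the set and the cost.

Choose S1 and S2; total service cost 458.

With exactly 2 open, each district uses its cheapest among the chosen.
{S1, S2}: R1→S2 10·14=140, R2→S1 5·21=105, R3→S2 2·10=20, R4→S1 2·12=24, R5→S2 5·19=95, R6→S1 10·4=40, R7→S1 2·17=34. Service cost 458.
{S2, S3}: service cost 480
{S1, S4}: service cost 545
Among all 6 size-2 choices, {S1, S2} is lowest.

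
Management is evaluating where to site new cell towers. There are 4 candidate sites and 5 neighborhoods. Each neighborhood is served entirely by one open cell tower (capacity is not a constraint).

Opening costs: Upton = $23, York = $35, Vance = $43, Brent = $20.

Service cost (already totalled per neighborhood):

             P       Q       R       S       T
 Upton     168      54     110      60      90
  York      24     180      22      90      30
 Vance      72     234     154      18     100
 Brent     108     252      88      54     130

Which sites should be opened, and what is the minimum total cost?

Open Upton and York; minimum total cost 248.

For any fixed open set, each neighborhood goes to its cheapest open site; total = fixed + service.
{Upton, York}: P→York 24, Q→Upton 54, R→York 22, S→Upton 60, T→York 30. Service 190; fixed 58; total 248.
{Upton, York, Vance}: P→York 24, Q→Upton 54, R→York 22, S→Vance 18, T→York 30. Service 148; fixed 101; total 249.
{Upton, York, Brent}: P→York 24, Q→Upton 54, R→York 22, S→Brent 54, T→York 30. Service 184; fixed 78; total 262.
{Upton, York, Vance, Brent}: P→York 24, Q→Upton 54, R→York 22, S→Vance 18, T→York 30. Service 148; fixed 121; total 269.
(All 15 nonempty subsets were checked; Upton and York is lowest.)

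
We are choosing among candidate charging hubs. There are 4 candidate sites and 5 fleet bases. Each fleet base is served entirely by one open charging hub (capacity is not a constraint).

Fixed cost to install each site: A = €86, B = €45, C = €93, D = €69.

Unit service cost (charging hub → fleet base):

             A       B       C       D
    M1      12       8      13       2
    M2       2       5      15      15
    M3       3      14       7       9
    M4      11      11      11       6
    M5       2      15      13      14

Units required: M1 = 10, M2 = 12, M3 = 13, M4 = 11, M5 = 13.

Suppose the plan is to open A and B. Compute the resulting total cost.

Total cost: 421

Each fleet base is assigned to its cheapest site among the open ones.
{A, B}: M1→B 8·10=80, M2→A 2·12=24, M3→A 3·13=39, M4→A 11·11=121, M5→A 2·13=26. Service 290; fixed 131; total 421.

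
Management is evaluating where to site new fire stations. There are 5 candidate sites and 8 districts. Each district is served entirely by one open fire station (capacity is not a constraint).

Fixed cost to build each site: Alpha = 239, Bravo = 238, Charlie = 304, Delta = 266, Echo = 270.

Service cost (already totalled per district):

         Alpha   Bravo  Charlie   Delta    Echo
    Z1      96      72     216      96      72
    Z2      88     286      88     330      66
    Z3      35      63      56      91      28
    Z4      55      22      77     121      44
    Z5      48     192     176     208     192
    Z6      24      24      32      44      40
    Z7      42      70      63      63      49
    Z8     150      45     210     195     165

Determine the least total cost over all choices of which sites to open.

Minimum total cost: 777

For any fixed open set, each district goes to its cheapest open site; total = fixed + service.
{Alpha}: Z1→Alpha 96, Z2→Alpha 88, Z3→Alpha 35, Z4→Alpha 55, Z5→Alpha 48, Z6→Alpha 24, Z7→Alpha 42, Z8→Alpha 150. Service 538; fixed 239; total 777.
{Alpha, Bravo}: Z1→Bravo 72, Z2→Alpha 88, Z3→Alpha 35, Z4→Bravo 22, Z5→Alpha 48, Z6→Alpha 24, Z7→Alpha 42, Z8→Bravo 45. Service 376; fixed 477; total 853.
{Echo}: service 656 + fixed 270 = 926
{Alpha, Bravo, Charlie, Delta, Echo}: service 347 + fixed 1317 = 1664
No other subset beats 777.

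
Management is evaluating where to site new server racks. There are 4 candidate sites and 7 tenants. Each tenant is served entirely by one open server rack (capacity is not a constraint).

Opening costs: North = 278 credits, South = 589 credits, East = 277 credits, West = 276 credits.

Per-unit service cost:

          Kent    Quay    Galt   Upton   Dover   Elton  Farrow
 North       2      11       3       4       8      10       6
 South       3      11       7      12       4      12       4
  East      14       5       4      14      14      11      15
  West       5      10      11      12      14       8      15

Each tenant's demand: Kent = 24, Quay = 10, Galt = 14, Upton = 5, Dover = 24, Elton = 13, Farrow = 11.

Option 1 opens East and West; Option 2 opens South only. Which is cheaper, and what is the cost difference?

Option 2 is cheaper by 219.

Option 1: {East, West}: Kent→West 5·24=120, Quay→East 5·10=50, Galt→East 4·14=56, Upton→West 12·5=60, Dover→East 14·24=336, Elton→West 8·13=104, Farrow→East 15·11=165. Service 891; fixed 553; total 1444.
Option 2: {South}: Kent→South 3·24=72, Quay→South 11·10=110, Galt→South 7·14=98, Upton→South 12·5=60, Dover→South 4·24=96, Elton→South 12·13=156, Farrow→South 4·11=44. Service 636; fixed 589; total 1225.
Difference: |1444 − 1225| = 219.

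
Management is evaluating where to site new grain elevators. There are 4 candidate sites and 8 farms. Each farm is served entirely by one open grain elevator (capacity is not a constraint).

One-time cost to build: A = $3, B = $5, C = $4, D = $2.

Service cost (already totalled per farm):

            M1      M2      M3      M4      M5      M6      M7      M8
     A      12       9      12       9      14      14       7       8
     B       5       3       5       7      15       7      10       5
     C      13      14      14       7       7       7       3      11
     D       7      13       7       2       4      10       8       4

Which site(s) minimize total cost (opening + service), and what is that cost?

For any fixed open set, each farm goes to its cheapest open site; total = fixed + service.
{B, C, D}: M1→B 5, M2→B 3, M3→B 5, M4→D 2, M5→D 4, M6→B 7, M7→C 3, M8→D 4. Service 33; fixed 11; total 44.
{B, D}: service 38 + fixed 7 = 45
{A, B, C, D}: service 33 + fixed 14 = 47
{D}: M1→D 7, M2→D 13, M3→D 7, M4→D 2, M5→D 4, M6→D 10, M7→D 8, M8→D 4. Service 55; fixed 2; total 57.
(All 15 nonempty subsets were checked; B, C and D is lowest.)

Open B, C and D; minimum total cost 44.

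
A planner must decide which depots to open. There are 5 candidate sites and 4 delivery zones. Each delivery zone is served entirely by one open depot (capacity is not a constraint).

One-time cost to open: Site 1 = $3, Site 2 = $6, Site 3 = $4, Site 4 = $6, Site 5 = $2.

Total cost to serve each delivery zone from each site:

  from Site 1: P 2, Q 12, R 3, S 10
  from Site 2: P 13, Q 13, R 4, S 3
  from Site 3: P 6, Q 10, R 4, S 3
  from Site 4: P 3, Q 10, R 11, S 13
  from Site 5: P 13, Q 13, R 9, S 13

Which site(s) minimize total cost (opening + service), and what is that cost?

For any fixed open set, each delivery zone goes to its cheapest open site; total = fixed + service.
{Site 1, Site 3}: P→Site 1 2, Q→Site 3 10, R→Site 1 3, S→Site 3 3. Service 18; fixed 7; total 25.
{Site 1, Site 3, Site 5}: P→Site 1 2, Q→Site 3 10, R→Site 1 3, S→Site 3 3. Service 18; fixed 9; total 27.
{Site 3}: service 23 + fixed 4 = 27
{Site 1, Site 2, Site 3, Site 4, Site 5}: P→Site 1 2, Q→Site 3 10, R→Site 1 3, S→Site 2 3. Service 18; fixed 21; total 39.
No other subset beats 25.

Open Site 1 and Site 3; minimum total cost 25.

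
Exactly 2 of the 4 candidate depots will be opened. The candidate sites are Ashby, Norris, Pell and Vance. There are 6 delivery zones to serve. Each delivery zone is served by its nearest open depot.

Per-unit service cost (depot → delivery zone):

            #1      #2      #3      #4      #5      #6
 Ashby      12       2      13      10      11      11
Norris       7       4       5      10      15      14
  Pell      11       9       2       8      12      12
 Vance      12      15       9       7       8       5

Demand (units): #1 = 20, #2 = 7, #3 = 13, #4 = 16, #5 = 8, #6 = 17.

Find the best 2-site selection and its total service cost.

With exactly 2 open, each delivery zone uses its cheapest among the chosen.
{Norris, Vance}: #1→Norris 7·20=140, #2→Norris 4·7=28, #3→Norris 5·13=65, #4→Vance 7·16=112, #5→Vance 8·8=64, #6→Vance 5·17=85. Service cost 494.
{Pell, Vance}: service cost 570
{Norris, Pell}: service cost 622
Among all 6 size-2 choices, {Norris, Vance} is lowest.

Choose Norris and Vance; total service cost 494.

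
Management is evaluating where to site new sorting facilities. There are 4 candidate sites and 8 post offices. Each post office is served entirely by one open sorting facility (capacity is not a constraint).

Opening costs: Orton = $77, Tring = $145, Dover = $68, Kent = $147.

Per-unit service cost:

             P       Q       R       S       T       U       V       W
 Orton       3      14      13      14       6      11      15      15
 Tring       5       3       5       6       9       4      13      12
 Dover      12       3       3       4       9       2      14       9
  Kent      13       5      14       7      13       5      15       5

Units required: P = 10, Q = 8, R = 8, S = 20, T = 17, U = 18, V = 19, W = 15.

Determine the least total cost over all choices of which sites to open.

For any fixed open set, each post office goes to its cheapest open site; total = fixed + service.
{Orton, Dover}: P→Orton 3·10=30, Q→Dover 3·8=24, R→Dover 3·8=24, S→Dover 4·20=80, T→Orton 6·17=102, U→Dover 2·18=36, V→Dover 14·19=266, W→Dover 9·15=135. Service 697; fixed 145; total 842.
{Dover}: service 838 + fixed 68 = 906
{Orton, Dover, Kent}: service 637 + fixed 292 = 929
{Orton, Tring, Dover, Kent}: P→Orton 3·10=30, Q→Tring 3·8=24, R→Dover 3·8=24, S→Dover 4·20=80, T→Orton 6·17=102, U→Dover 2·18=36, V→Tring 13·19=247, W→Kent 5·15=75. Service 618; fixed 437; total 1055.
No other subset beats 842.

Minimum total cost: 842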